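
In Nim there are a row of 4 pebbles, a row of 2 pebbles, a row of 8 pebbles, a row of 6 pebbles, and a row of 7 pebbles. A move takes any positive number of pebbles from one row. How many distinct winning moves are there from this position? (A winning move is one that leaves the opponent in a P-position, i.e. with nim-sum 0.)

In binary:
  0100  (4)
  0010  (2)
  1000  (8)
  0110  (6)
  0111  (7)
  ----
  1111  (15)
The overall nim-sum is X = 15. A row of size p has a winning move iff p XOR X < p (reduce it to p XOR X).
  4: 4 XOR 15 = 11 ≥ 4 — no move.
  2: 2 XOR 15 = 13 ≥ 2 — no move.
  8: 8 XOR 15 = 7 < 8 — winning move (to 7).
  6: 6 XOR 15 = 9 ≥ 6 — no move.
  7: 7 XOR 15 = 8 ≥ 7 — no move.
That gives 1 winning move.

1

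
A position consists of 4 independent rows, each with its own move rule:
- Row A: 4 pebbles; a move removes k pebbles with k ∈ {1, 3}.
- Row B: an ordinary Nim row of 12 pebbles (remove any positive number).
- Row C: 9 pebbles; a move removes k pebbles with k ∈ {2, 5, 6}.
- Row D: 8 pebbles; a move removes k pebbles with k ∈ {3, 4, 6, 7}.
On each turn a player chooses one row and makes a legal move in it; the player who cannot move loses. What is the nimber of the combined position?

12

Grundy values for row A (subtraction set {1, 3}):
g(0) = mex{} = 0
g(1) = mex{0} = 1
g(2) = mex{1} = 0
g(3) = mex{0} = 1
g(4) = mex{1} = 0
So g(4) = 0.
Row B is a plain Nim row of size 12, so its Grundy value is 12.
Grundy values for row C (subtraction set {2, 5, 6}):
k:     0  1  2  3  4  5  6  7  8  9
g(k):  0  0  1  1  0  2  1  3  0  2
So g(9) = 2.
Grundy values for row D (subtraction set {3, 4, 6, 7}):
k:     0  1  2  3  4  5  6  7  8
g(k):  0  0  0  1  1  1  2  2  2
So g(8) = 2.
The value of a disjunctive sum is the nim-sum of the parts.
Combined value = 0 ⊕ 12 ⊕ 2 ⊕ 2 = 12.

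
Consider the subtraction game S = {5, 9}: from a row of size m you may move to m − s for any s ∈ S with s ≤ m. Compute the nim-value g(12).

2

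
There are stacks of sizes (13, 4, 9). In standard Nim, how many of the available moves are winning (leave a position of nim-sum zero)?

0

Bitwise XOR of the heap sizes:
  1101  (13)
  0100  (4)
  1001  (9)
  ----
  0000  (0)
The nim-sum is already 0, so every move leaves a nonzero nim-sum — there are no winning moves.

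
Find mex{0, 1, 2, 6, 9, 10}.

The values 0, 1, 2 are all present; 3 is the first non-negative integer missing from the set.

3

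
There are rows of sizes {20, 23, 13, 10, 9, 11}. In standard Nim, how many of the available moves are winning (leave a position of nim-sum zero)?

3

Compute the nim-sum pairwise:
20 XOR 23 = 3
3 XOR 13 = 14
14 XOR 10 = 4
4 XOR 9 = 13
13 XOR 11 = 6
The overall nim-sum is X = 6. A row of size p has a winning move iff p XOR X < p (reduce it to p XOR X).
  20: 20 XOR 6 = 18 < 20 — winning move (to 18).
  23: 23 XOR 6 = 17 < 23 — winning move (to 17).
  13: 13 XOR 6 = 11 < 13 — winning move (to 11).
  10: 10 XOR 6 = 12 ≥ 10 — no move.
  9: 9 XOR 6 = 15 ≥ 9 — no move.
  11: 11 XOR 6 = 13 ≥ 11 — no move.
That gives 3 winning moves.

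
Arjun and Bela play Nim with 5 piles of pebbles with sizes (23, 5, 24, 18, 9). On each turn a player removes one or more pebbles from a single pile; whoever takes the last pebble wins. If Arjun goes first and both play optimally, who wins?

Arjun wins

Nim-sum: 23 ^ 5 ^ 24 ^ 18 ^ 9 = 17.
The nim-sum is 17 ≠ 0, so this is an N-position: the player to move can win; Arjun has a winning move.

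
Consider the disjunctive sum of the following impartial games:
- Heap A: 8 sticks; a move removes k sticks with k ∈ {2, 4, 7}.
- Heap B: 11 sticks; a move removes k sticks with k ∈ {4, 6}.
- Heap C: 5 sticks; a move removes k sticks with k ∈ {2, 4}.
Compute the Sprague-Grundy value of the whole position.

3

For heap A, compute g(0), g(1), … with moves {2, 4, 7}:
k:     0  1  2  3  4  5  6  7  8
g(k):  0  0  1  1  2  2  0  3  1
So g(8) = 1.
For heap B, compute g(0), g(1), … with moves {4, 6}:
k:     0  1  2  3  4  5  6  7  8  9 10 11
g(k):  0  0  0  0  1  1  1  1  2  2  0  0
So g(11) = 0.
Build the Grundy sequence for heap C with g(k) = mex{g(k−s) : s ∈ {2, 4}, s ≤ k}:
g(0) = mex{} = 0
g(1) = mex{} = 0
g(2) = mex{0} = 1
g(3) = mex{0} = 1
g(4) = mex{0,1} = 2
g(5) = mex{0,1} = 2
So g(5) = 2.
The value of a disjunctive sum is the nim-sum of the parts.
Combined value = 1 ⊕ 0 ⊕ 2 = 3.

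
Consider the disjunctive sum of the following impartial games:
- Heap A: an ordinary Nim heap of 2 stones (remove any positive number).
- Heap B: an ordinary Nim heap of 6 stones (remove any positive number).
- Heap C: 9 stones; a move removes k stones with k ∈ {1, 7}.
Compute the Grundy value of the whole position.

Heap A is a plain Nim heap of size 2, so its Grundy value is 2.
Heap B is a plain Nim heap of size 6, so its Grundy value is 6.
For heap C, compute g(0), g(1), … with moves {1, 7}:
g(0) = mex{} = 0
g(1) = mex{0} = 1
g(2) = mex{1} = 0
g(3) = mex{0} = 1
g(4) = mex{1} = 0
g(5) = mex{0} = 1
g(6) = mex{1} = 0
g(7) = mex{0} = 1
g(8) = mex{1} = 0
g(9) = mex{0} = 1
So g(9) = 1.
By the Sprague-Grundy theorem, the Grundy value of a sum of independent games is the XOR of the component values.
Combined value = 2 XOR 6 XOR 1 = 5.

5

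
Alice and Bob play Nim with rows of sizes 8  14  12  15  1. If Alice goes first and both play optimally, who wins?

Alice wins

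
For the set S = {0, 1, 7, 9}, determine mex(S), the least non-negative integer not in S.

2

The values 0, 1 are all present; 2 is the first non-negative integer missing from the set.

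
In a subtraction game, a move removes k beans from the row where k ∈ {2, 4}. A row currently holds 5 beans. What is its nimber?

2

Build the Grundy sequence with g(k) = mex{g(k−s) : s ∈ {2, 4}, s ≤ k}:
k:     0  1  2  3  4  5
g(k):  0  0  1  1  2  2
So g(5) = 2.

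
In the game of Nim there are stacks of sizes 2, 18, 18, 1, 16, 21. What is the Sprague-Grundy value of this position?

6

Compute the nim-sum pairwise:
2 ^ 18 = 16
16 ^ 18 = 2
2 ^ 1 = 3
3 ^ 16 = 19
19 ^ 21 = 6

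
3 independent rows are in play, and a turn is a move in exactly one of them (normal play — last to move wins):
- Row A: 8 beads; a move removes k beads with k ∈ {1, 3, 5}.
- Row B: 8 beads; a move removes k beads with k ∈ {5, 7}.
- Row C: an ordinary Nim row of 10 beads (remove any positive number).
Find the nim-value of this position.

11

For row A, compute g(0), g(1), … with moves {1, 3, 5}:
k:     0  1  2  3  4  5  6  7  8
g(k):  0  1  0  1  0  1  0  1  0
So g(8) = 0.
Build the Grundy sequence for row B with g(k) = mex{g(k−s) : s ∈ {5, 7}, s ≤ k}:
g(0) = mex{} = 0
g(1) = mex{} = 0
g(2) = mex{} = 0
g(3) = mex{} = 0
g(4) = mex{} = 0
g(5) = mex{0} = 1
g(6) = mex{0} = 1
g(7) = mex{0} = 1
g(8) = mex{0} = 1
So g(8) = 1.
Row C is a plain Nim row of size 10, so its Grundy value is 10.
By the Sprague-Grundy theorem, the Grundy value of a sum of independent games is the XOR of the component values.
Combined value = 0 ⊕ 1 ⊕ 10 = 11.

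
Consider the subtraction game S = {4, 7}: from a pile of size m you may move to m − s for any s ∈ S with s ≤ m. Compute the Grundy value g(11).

Grundy values for subtraction set {4, 7}:
g(0) = mex{} = 0
g(1) = mex{} = 0
g(2) = mex{} = 0
g(3) = mex{} = 0
g(4) = mex{0} = 1
g(5) = mex{0} = 1
g(6) = mex{0} = 1
g(7) = mex{0} = 1
g(8) = mex{0,1} = 2
g(9) = mex{0,1} = 2
g(10) = mex{0,1} = 2
g(11) = mex{1} = 0
So g(11) = 0.

0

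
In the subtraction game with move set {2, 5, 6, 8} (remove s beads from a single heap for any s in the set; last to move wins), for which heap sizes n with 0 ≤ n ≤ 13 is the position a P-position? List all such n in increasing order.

0, 1, 4, 11

Compute g(0), g(1), … for moves {2, 5, 6, 8}:
k:     0  1  2  3  4  5  6  7  8  9 10 11 12 13
g(k):  0  0  1  1  0  2  1  3  2  2  3  0  2  1
The P-positions (g = 0) in 0..13 are 0, 1, 4, 11.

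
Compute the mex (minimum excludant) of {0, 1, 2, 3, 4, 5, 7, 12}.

The values 0, 1, 2, 3, 4, 5 are all present; 6 is the first non-negative integer missing from the set.

6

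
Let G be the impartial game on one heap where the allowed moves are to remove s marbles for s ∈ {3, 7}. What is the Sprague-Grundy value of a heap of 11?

0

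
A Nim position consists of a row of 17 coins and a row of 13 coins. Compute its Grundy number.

Compute the nim-sum pairwise:
17 XOR 13 = 28

28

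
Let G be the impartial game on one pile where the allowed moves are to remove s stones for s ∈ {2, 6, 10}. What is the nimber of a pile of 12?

0

Grundy values for subtraction set {2, 6, 10}:
g(0) = mex{} = 0
g(1) = mex{} = 0
g(2) = mex{0} = 1
g(3) = mex{0} = 1
g(4) = mex{1} = 0
g(5) = mex{1} = 0
g(6) = mex{0} = 1
g(7) = mex{0} = 1
g(8) = mex{1} = 0
g(9) = mex{1} = 0
g(10) = mex{0} = 1
g(11) = mex{0} = 1
g(12) = mex{1} = 0
So g(12) = 0.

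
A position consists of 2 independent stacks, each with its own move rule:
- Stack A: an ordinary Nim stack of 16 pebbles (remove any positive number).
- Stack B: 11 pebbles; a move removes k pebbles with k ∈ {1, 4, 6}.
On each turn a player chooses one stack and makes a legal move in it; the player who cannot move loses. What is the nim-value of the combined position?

17

Stack A is a plain Nim stack of size 16, so its Grundy value is 16.
For stack B, compute g(0), g(1), … with moves {1, 4, 6}:
g(0) = mex{} = 0
g(1) = mex{0} = 1
g(2) = mex{1} = 0
g(3) = mex{0} = 1
g(4) = mex{0,1} = 2
g(5) = mex{1,2} = 0
g(6) = mex{0} = 1
g(7) = mex{1} = 0
g(8) = mex{0,2} = 1
g(9) = mex{0,1} = 2
g(10) = mex{1,2} = 0
g(11) = mex{0} = 1
So g(11) = 1.
The value of a disjunctive sum is the nim-sum of the parts.
Combined value = 16 XOR 1 = 17.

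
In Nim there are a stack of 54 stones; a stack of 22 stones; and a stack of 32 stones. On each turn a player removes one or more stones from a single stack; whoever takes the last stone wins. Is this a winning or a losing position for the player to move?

Losing position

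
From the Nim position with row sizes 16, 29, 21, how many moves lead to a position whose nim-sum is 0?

3

Bitwise XOR of the heap sizes:
  10000  (16)
  11101  (29)
  10101  (21)
  -----
  11000  (24)
The overall nim-sum is X = 24. A row of size p has a winning move iff p XOR X < p (reduce it to p XOR X).
  16: 16 XOR 24 = 8 < 16 — winning move (to 8).
  29: 29 XOR 24 = 5 < 29 — winning move (to 5).
  21: 21 XOR 24 = 13 < 21 — winning move (to 13).
That gives 3 winning moves.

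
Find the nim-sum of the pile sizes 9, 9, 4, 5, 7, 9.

15

Compute the nim-sum pairwise:
9 XOR 9 = 0
0 XOR 4 = 4
4 XOR 5 = 1
1 XOR 7 = 6
6 XOR 9 = 15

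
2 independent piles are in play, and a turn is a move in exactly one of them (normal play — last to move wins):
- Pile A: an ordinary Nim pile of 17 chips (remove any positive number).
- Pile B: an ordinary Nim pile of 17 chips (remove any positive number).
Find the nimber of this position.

Pile A is a plain Nim pile of size 17, so its Grundy value is 17.
Pile B is a plain Nim pile of size 17, so its Grundy value is 17.
The value of a disjunctive sum is the nim-sum of the parts.
Combined value = 17 XOR 17 = 0.

0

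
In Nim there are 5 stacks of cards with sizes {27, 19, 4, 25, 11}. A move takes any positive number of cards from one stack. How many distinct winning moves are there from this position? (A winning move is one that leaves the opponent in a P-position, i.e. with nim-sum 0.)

3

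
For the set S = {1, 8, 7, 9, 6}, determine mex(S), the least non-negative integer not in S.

0 is not in the set, so the mex is 0.

0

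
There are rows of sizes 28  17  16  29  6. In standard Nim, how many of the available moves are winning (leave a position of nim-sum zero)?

Compute the nim-sum pairwise:
28 XOR 17 = 13
13 XOR 16 = 29
29 XOR 29 = 0
0 XOR 6 = 6
The overall nim-sum is X = 6. A row of size p has a winning move iff p XOR X < p (reduce it to p XOR X).
  28: 28 XOR 6 = 26 < 28 — winning move (to 26).
  17: 17 XOR 6 = 23 ≥ 17 — no move.
  16: 16 XOR 6 = 22 ≥ 16 — no move.
  29: 29 XOR 6 = 27 < 29 — winning move (to 27).
  6: 6 XOR 6 = 0 < 6 — winning move (to 0).
That gives 3 winning moves.

3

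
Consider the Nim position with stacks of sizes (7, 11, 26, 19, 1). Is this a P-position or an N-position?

N-position

In binary:
  00111  (7)
  01011  (11)
  11010  (26)
  10011  (19)
  00001  (1)
  -----
  00100  (4)
The nim-sum is 4 ≠ 0, so this is an N-position: the player to move can win.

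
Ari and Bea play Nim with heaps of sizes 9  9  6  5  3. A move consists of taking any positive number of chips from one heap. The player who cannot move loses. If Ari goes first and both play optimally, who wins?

Bea wins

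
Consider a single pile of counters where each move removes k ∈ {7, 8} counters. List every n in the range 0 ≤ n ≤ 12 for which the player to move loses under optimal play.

0, 1, 2, 3, 4, 5, 6

Build the Grundy sequence with g(k) = mex{g(k−s) : s ∈ {7, 8}, s ≤ k}:
g(0) = mex{} = 0
g(1) = mex{} = 0
g(2) = mex{} = 0
g(3) = mex{} = 0
g(4) = mex{} = 0
g(5) = mex{} = 0
g(6) = mex{} = 0
g(7) = mex{0} = 1
g(8) = mex{0} = 1
g(9) = mex{0} = 1
g(10) = mex{0} = 1
g(11) = mex{0} = 1
g(12) = mex{0} = 1
The P-positions (g = 0) in 0..12 are 0, 1, 2, 3, 4, 5, 6.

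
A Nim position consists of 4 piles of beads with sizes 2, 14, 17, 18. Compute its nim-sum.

15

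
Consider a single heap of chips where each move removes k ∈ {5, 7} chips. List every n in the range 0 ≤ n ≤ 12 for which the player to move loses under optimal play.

Compute g(0), g(1), … for moves {5, 7}:
k:     0  1  2  3  4  5  6  7  8  9 10 11 12
g(k):  0  0  0  0  0  1  1  1  1  1  2  2  0
The P-positions (g = 0) in 0..12 are 0, 1, 2, 3, 4, 12.

0, 1, 2, 3, 4, 12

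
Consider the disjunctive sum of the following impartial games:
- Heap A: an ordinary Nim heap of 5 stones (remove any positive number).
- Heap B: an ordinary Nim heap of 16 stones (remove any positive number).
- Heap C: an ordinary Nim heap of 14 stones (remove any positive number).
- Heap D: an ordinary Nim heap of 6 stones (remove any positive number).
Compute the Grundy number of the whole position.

Heap A is a plain Nim heap of size 5, so its Grundy value is 5.
Heap B is a plain Nim heap of size 16, so its Grundy value is 16.
Heap C is a plain Nim heap of size 14, so its Grundy value is 14.
Heap D is a plain Nim heap of size 6, so its Grundy value is 6.
By the Sprague-Grundy theorem, the Grundy value of a sum of independent games is the XOR of the component values.
Combined value = 5 XOR 16 XOR 14 XOR 6 = 29.

29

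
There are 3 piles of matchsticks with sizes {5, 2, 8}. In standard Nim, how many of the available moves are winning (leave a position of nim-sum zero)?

1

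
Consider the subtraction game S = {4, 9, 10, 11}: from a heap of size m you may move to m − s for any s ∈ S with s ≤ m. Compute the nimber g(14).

Compute g(0), g(1), … for moves {4, 9, 10, 11}:
k:     0  1  2  3  4  5  6  7  8  9 10 11 12 13 14
g(k):  0  0  0  0  1  1  1  1  0  2  2  2  1  3  3
So g(14) = 3.

3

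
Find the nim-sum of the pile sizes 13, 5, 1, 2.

11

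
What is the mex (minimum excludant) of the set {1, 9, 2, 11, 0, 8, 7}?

3

The values 0, 1, 2 are all present; 3 is the first non-negative integer missing from the set.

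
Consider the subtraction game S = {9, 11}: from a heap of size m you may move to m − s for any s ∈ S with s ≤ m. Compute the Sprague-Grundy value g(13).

Build the Grundy sequence with g(k) = mex{g(k−s) : s ∈ {9, 11}, s ≤ k}:
k:     0  1  2  3  4  5  6  7  8  9 10 11 12 13
g(k):  0  0  0  0  0  0  0  0  0  1  1  1  1  1
So g(13) = 1.

1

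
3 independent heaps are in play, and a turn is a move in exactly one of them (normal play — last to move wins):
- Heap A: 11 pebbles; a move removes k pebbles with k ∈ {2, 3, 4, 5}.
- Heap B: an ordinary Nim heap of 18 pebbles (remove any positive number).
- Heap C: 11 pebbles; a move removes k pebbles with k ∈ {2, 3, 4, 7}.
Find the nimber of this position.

Grundy values for heap A (subtraction set {2, 3, 4, 5}):
k:     0  1  2  3  4  5  6  7  8  9 10 11
g(k):  0  0  1  1  2  2  3  0  0  1  1  2
So g(11) = 2.
Heap B is a plain Nim heap of size 18, so its Grundy value is 18.
For heap C, compute g(0), g(1), … with moves {2, 3, 4, 7}:
k:     0  1  2  3  4  5  6  7  8  9 10 11
g(k):  0  0  1  1  2  2  0  3  1  4  2  0
So g(11) = 0.
By the Sprague-Grundy theorem, the Grundy value of a sum of independent games is the XOR of the component values.
Combined value = 2 XOR 18 XOR 0 = 16.

16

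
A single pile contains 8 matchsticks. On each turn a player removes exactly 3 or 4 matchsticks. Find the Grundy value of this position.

Compute g(0), g(1), … for moves {3, 4}:
k:     0  1  2  3  4  5  6  7  8
g(k):  0  0  0  1  1  1  2  0  0
So g(8) = 0.

0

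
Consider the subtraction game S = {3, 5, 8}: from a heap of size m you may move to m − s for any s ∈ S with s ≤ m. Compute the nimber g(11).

0

Grundy values for subtraction set {3, 5, 8}:
k:     0  1  2  3  4  5  6  7  8  9 10 11
g(k):  0  0  0  1  1  1  2  2  2  3  3  0
So g(11) = 0.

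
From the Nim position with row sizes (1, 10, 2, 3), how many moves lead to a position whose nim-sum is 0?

Nim-sum: 1 XOR 10 XOR 2 XOR 3 = 10.
The overall nim-sum is X = 10. A row of size p has a winning move iff p XOR X < p (reduce it to p XOR X).
  1: 1 XOR 10 = 11 ≥ 1 — no move.
  10: 10 XOR 10 = 0 < 10 — winning move (to 0).
  2: 2 XOR 10 = 8 ≥ 2 — no move.
  3: 3 XOR 10 = 9 ≥ 3 — no move.
That gives 1 winning move.

1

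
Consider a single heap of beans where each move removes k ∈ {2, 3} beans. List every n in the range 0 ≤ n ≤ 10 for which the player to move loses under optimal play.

Compute g(0), g(1), … for moves {2, 3}:
g(0) = mex{} = 0
g(1) = mex{} = 0
g(2) = mex{0} = 1
g(3) = mex{0} = 1
g(4) = mex{0,1} = 2
g(5) = mex{1} = 0
g(6) = mex{1,2} = 0
g(7) = mex{0,2} = 1
g(8) = mex{0} = 1
g(9) = mex{0,1} = 2
g(10) = mex{1} = 0
The P-positions (g = 0) in 0..10 are 0, 1, 5, 6, 10.

0, 1, 5, 6, 10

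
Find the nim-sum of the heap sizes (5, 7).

2

Compute the nim-sum pairwise:
5 ⊕ 7 = 2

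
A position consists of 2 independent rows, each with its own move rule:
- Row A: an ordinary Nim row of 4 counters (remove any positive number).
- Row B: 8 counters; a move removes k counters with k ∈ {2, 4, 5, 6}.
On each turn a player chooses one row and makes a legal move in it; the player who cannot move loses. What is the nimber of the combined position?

4

Row A is a plain Nim row of size 4, so its Grundy value is 4.
Build the Grundy sequence for row B with g(k) = mex{g(k−s) : s ∈ {2, 4, 5, 6}, s ≤ k}:
k:     0  1  2  3  4  5  6  7  8
g(k):  0  0  1  1  2  2  3  3  0
So g(8) = 0.
By the Sprague-Grundy theorem, the Grundy value of a sum of independent games is the XOR of the component values.
Combined value = 4 XOR 0 = 4.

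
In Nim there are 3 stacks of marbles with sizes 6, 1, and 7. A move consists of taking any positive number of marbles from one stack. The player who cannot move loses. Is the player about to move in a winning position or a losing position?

Losing position

Nim-sum: 6 ⊕ 1 ⊕ 7 = 0.
The nim-sum is 0, so this is a P-position: the player to move is in a losing position under optimal play.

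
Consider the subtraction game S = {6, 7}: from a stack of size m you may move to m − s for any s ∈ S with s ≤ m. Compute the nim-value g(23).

1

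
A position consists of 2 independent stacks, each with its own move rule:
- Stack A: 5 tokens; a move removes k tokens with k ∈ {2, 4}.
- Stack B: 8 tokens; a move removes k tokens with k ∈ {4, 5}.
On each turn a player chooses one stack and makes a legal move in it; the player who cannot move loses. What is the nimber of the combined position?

0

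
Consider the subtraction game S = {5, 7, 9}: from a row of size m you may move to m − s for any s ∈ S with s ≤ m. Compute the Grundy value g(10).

2

Compute g(0), g(1), … for moves {5, 7, 9}:
g(0) = mex{} = 0
g(1) = mex{} = 0
g(2) = mex{} = 0
g(3) = mex{} = 0
g(4) = mex{} = 0
g(5) = mex{0} = 1
g(6) = mex{0} = 1
g(7) = mex{0} = 1
g(8) = mex{0} = 1
g(9) = mex{0} = 1
g(10) = mex{0,1} = 2
So g(10) = 2.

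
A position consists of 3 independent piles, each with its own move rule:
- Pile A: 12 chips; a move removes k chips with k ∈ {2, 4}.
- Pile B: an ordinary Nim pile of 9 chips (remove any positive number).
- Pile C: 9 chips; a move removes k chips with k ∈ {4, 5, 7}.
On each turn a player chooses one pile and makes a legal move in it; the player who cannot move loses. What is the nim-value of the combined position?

For pile A, compute g(0), g(1), … with moves {2, 4}:
k:     0  1  2  3  4  5  6  7  8  9 10 11 12
g(k):  0  0  1  1  2  2  0  0  1  1  2  2  0
So g(12) = 0.
Pile B is a plain Nim pile of size 9, so its Grundy value is 9.
Grundy values for pile C (subtraction set {4, 5, 7}):
g(0) = mex{} = 0
g(1) = mex{} = 0
g(2) = mex{} = 0
g(3) = mex{} = 0
g(4) = mex{0} = 1
g(5) = mex{0} = 1
g(6) = mex{0} = 1
g(7) = mex{0} = 1
g(8) = mex{0,1} = 2
g(9) = mex{0,1} = 2
So g(9) = 2.
By the Sprague-Grundy theorem, the Grundy value of a sum of independent games is the XOR of the component values.
Combined value = 0 ⊕ 9 ⊕ 2 = 11.

11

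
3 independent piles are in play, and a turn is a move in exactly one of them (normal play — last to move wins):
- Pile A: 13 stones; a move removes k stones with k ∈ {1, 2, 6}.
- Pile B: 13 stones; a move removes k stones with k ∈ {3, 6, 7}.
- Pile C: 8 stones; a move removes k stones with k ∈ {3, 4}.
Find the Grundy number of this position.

2

Grundy values for pile A (subtraction set {1, 2, 6}):
k:     0  1  2  3  4  5  6  7  8  9 10 11 12 13
g(k):  0  1  2  0  1  2  3  0  1  2  0  1  2  3
So g(13) = 3.
For pile B, compute g(0), g(1), … with moves {3, 6, 7}:
k:     0  1  2  3  4  5  6  7  8  9 10 11 12 13
g(k):  0  0  0  1  1  1  2  2  2  3  0  0  0  1
So g(13) = 1.
Grundy values for pile C (subtraction set {3, 4}):
g(0) = mex{} = 0
g(1) = mex{} = 0
g(2) = mex{} = 0
g(3) = mex{0} = 1
g(4) = mex{0} = 1
g(5) = mex{0} = 1
g(6) = mex{0,1} = 2
g(7) = mex{1} = 0
g(8) = mex{1} = 0
So g(8) = 0.
The value of a disjunctive sum is the nim-sum of the parts.
Combined value = 3 ⊕ 1 ⊕ 0 = 2.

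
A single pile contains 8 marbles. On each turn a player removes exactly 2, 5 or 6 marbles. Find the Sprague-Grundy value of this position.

0

Grundy values for subtraction set {2, 5, 6}:
g(0) = mex{} = 0
g(1) = mex{} = 0
g(2) = mex{0} = 1
g(3) = mex{0} = 1
g(4) = mex{1} = 0
g(5) = mex{0,1} = 2
g(6) = mex{0} = 1
g(7) = mex{0,1,2} = 3
g(8) = mex{1} = 0
So g(8) = 0.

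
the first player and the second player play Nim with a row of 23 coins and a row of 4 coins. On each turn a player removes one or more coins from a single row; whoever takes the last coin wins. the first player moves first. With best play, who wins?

In binary:
  10111  (23)
  00100  (4)
  -----
  10011  (19)
The nim-sum is 19 ≠ 0, so this is an N-position: the player to move can win; the first player has a winning move.

the first player wins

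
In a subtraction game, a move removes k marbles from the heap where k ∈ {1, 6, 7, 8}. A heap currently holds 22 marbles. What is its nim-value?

3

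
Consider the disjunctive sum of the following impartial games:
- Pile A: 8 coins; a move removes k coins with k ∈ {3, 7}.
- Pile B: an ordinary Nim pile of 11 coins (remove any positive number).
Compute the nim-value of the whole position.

9

Grundy values for pile A (subtraction set {3, 7}):
g(0) = mex{} = 0
g(1) = mex{} = 0
g(2) = mex{} = 0
g(3) = mex{0} = 1
g(4) = mex{0} = 1
g(5) = mex{0} = 1
g(6) = mex{1} = 0
g(7) = mex{0,1} = 2
g(8) = mex{0,1} = 2
So g(8) = 2.
Pile B is a plain Nim pile of size 11, so its Grundy value is 11.
The value of a disjunctive sum is the nim-sum of the parts.
Combined value = 2 XOR 11 = 9.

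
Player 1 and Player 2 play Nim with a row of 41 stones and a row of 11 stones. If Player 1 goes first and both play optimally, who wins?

In binary:
  101001  (41)
  001011  (11)
  ------
  100010  (34)
The nim-sum is 34 ≠ 0, so this is an N-position: the player to move can win; Player 1 has a winning move.

Player 1 wins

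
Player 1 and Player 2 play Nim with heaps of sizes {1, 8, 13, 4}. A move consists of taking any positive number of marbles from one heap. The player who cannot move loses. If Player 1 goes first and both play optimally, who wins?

Player 2 wins

Nim-sum: 1 ^ 8 ^ 13 ^ 4 = 0.
The nim-sum is 0, so this is a P-position: the player to move is in a losing position under optimal play; Player 1 is about to move from it and so loses — Player 2 wins.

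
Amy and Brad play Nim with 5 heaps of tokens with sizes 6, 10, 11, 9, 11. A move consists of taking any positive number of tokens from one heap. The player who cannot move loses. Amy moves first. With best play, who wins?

Compute the nim-sum pairwise:
6 XOR 10 = 12
12 XOR 11 = 7
7 XOR 9 = 14
14 XOR 11 = 5
The nim-sum is 5 ≠ 0, so this is an N-position: the player to move can win; Amy has a winning move.

Amy wins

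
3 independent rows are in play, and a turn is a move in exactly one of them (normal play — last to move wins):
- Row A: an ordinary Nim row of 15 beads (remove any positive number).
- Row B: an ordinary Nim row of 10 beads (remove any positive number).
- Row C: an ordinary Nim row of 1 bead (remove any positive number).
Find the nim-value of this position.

4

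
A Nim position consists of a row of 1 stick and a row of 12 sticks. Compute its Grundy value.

Nim-sum: 1 ^ 12 = 13.

13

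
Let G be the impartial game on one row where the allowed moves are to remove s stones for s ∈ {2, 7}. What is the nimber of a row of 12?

1

Compute g(0), g(1), … for moves {2, 7}:
k:     0  1  2  3  4  5  6  7  8  9 10 11 12
g(k):  0  0  1  1  0  0  1  1  2  0  0  1  1
So g(12) = 1.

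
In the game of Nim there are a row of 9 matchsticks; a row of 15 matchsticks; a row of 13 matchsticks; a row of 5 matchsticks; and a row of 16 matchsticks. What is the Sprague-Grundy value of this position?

30

Compute the nim-sum pairwise:
9 ^ 15 = 6
6 ^ 13 = 11
11 ^ 5 = 14
14 ^ 16 = 30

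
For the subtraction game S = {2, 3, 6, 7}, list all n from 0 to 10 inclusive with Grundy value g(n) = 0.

Grundy values for subtraction set {2, 3, 6, 7}:
k:     0  1  2  3  4  5  6  7  8  9 10
g(k):  0  0  1  1  2  0  3  1  2  0  0
The P-positions (g = 0) in 0..10 are 0, 1, 5, 9, 10.

0, 1, 5, 9, 10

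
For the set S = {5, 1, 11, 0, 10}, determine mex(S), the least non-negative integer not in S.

The values 0, 1 are all present; 2 is the first non-negative integer missing from the set.

2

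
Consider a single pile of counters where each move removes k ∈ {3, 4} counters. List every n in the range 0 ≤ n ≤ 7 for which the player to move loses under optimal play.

0, 1, 2, 7

Compute g(0), g(1), … for moves {3, 4}:
k:     0  1  2  3  4  5  6  7
g(k):  0  0  0  1  1  1  2  0
The P-positions (g = 0) in 0..7 are 0, 1, 2, 7.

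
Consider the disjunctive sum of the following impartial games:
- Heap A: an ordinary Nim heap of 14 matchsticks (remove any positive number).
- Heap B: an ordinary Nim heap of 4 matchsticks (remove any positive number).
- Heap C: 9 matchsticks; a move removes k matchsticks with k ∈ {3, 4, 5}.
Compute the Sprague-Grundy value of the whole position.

10

Heap A is a plain Nim heap of size 14, so its Grundy value is 14.
Heap B is a plain Nim heap of size 4, so its Grundy value is 4.
For heap C, compute g(0), g(1), … with moves {3, 4, 5}:
k:     0  1  2  3  4  5  6  7  8  9
g(k):  0  0  0  1  1  1  2  2  0  0
So g(9) = 0.
The value of a disjunctive sum is the nim-sum of the parts.
Combined value = 14 ⊕ 4 ⊕ 0 = 10.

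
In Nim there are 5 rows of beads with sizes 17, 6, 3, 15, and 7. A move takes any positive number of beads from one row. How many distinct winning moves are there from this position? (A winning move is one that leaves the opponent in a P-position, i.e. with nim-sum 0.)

Compute the nim-sum pairwise:
17 XOR 6 = 23
23 XOR 3 = 20
20 XOR 15 = 27
27 XOR 7 = 28
The overall nim-sum is X = 28. A row of size p has a winning move iff p XOR X < p (reduce it to p XOR X).
  17: 17 XOR 28 = 13 < 17 — winning move (to 13).
  6: 6 XOR 28 = 26 ≥ 6 — no move.
  3: 3 XOR 28 = 31 ≥ 3 — no move.
  15: 15 XOR 28 = 19 ≥ 15 — no move.
  7: 7 XOR 28 = 27 ≥ 7 — no move.
That gives 1 winning move.

1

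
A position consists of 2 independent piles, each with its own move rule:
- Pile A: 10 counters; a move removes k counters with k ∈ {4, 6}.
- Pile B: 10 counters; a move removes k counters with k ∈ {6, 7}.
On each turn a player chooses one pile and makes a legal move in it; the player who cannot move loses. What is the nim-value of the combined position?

Grundy values for pile A (subtraction set {4, 6}):
k:     0  1  2  3  4  5  6  7  8  9 10
g(k):  0  0  0  0  1  1  1  1  2  2  0
So g(10) = 0.
For pile B, compute g(0), g(1), … with moves {6, 7}:
k:     0  1  2  3  4  5  6  7  8  9 10
g(k):  0  0  0  0  0  0  1  1  1  1  1
So g(10) = 1.
The value of a disjunctive sum is the nim-sum of the parts.
Combined value = 0 XOR 1 = 1.

1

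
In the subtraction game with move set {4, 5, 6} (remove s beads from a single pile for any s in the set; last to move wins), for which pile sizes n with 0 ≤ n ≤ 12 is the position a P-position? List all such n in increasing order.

0, 1, 2, 3, 10, 11, 12

Grundy values for subtraction set {4, 5, 6}:
g(0) = mex{} = 0
g(1) = mex{} = 0
g(2) = mex{} = 0
g(3) = mex{} = 0
g(4) = mex{0} = 1
g(5) = mex{0} = 1
g(6) = mex{0} = 1
g(7) = mex{0} = 1
g(8) = mex{0,1} = 2
g(9) = mex{0,1} = 2
g(10) = mex{1} = 0
g(11) = mex{1} = 0
g(12) = mex{1,2} = 0
The P-positions (g = 0) in 0..12 are 0, 1, 2, 3, 10, 11, 12.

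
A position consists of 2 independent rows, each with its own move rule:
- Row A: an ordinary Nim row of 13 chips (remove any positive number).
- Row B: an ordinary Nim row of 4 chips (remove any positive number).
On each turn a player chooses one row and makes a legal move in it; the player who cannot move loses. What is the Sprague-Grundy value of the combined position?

Row A is a plain Nim row of size 13, so its Grundy value is 13.
Row B is a plain Nim row of size 4, so its Grundy value is 4.
The value of a disjunctive sum is the nim-sum of the parts.
Combined value = 13 XOR 4 = 9.

9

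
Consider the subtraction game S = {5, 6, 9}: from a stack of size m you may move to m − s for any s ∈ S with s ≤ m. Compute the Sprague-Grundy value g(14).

0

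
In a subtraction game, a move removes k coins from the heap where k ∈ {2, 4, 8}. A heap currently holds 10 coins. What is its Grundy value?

2

Compute g(0), g(1), … for moves {2, 4, 8}:
k:     0  1  2  3  4  5  6  7  8  9 10
g(k):  0  0  1  1  2  2  0  0  1  1  2
So g(10) = 2.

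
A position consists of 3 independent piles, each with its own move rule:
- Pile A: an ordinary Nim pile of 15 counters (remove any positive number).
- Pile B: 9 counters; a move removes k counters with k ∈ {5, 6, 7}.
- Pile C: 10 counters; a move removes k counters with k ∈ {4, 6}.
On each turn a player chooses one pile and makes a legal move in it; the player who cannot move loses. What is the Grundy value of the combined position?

Pile A is a plain Nim pile of size 15, so its Grundy value is 15.
For pile B, compute g(0), g(1), … with moves {5, 6, 7}:
k:     0  1  2  3  4  5  6  7  8  9
g(k):  0  0  0  0  0  1  1  1  1  1
So g(9) = 1.
For pile C, compute g(0), g(1), … with moves {4, 6}:
g(0) = mex{} = 0
g(1) = mex{} = 0
g(2) = mex{} = 0
g(3) = mex{} = 0
g(4) = mex{0} = 1
g(5) = mex{0} = 1
g(6) = mex{0} = 1
g(7) = mex{0} = 1
g(8) = mex{0,1} = 2
g(9) = mex{0,1} = 2
g(10) = mex{1} = 0
So g(10) = 0.
The value of a disjunctive sum is the nim-sum of the parts.
Combined value = 15 ⊕ 1 ⊕ 0 = 14.

14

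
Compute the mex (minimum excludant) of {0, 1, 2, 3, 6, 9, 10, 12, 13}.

4

The values 0, 1, 2, 3 are all present; 4 is the first non-negative integer missing from the set.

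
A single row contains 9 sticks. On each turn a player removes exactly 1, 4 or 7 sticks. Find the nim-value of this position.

Grundy values for subtraction set {1, 4, 7}:
g(0) = mex{} = 0
g(1) = mex{0} = 1
g(2) = mex{1} = 0
g(3) = mex{0} = 1
g(4) = mex{0,1} = 2
g(5) = mex{1,2} = 0
g(6) = mex{0} = 1
g(7) = mex{0,1} = 2
g(8) = mex{1,2} = 0
g(9) = mex{0} = 1
So g(9) = 1.

1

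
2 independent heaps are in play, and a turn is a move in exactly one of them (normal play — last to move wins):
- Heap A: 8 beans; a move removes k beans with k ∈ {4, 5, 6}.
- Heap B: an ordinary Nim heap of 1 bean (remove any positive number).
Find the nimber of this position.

Build the Grundy sequence for heap A with g(k) = mex{g(k−s) : s ∈ {4, 5, 6}, s ≤ k}:
k:     0  1  2  3  4  5  6  7  8
g(k):  0  0  0  0  1  1  1  1  2
So g(8) = 2.
Heap B is a plain Nim heap of size 1, so its Grundy value is 1.
The value of a disjunctive sum is the nim-sum of the parts.
Combined value = 2 XOR 1 = 3.

3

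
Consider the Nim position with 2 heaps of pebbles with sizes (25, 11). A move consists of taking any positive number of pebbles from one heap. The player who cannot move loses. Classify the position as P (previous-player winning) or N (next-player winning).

N-position

In binary:
  11001  (25)
  01011  (11)
  -----
  10010  (18)
The nim-sum is 18 ≠ 0, so this is an N-position: the player to move can win.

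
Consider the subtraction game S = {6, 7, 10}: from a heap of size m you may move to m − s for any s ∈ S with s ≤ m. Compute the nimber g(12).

2

Compute g(0), g(1), … for moves {6, 7, 10}:
k:     0  1  2  3  4  5  6  7  8  9 10 11 12
g(k):  0  0  0  0  0  0  1  1  1  1  1  1  2
So g(12) = 2.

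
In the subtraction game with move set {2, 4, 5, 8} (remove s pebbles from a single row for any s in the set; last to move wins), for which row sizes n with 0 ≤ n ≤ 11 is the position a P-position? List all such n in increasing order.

0, 1, 7, 10

Compute g(0), g(1), … for moves {2, 4, 5, 8}:
k:     0  1  2  3  4  5  6  7  8  9 10 11
g(k):  0  0  1  1  2  2  3  0  4  1  0  2
The P-positions (g = 0) in 0..11 are 0, 1, 7, 10.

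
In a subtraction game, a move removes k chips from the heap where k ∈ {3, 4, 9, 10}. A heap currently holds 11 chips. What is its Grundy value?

1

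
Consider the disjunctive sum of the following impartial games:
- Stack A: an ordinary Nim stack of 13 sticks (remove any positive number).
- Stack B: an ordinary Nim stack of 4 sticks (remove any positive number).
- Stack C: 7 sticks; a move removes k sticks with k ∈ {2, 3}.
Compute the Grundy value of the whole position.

Stack A is a plain Nim stack of size 13, so its Grundy value is 13.
Stack B is a plain Nim stack of size 4, so its Grundy value is 4.
For stack C, compute g(0), g(1), … with moves {2, 3}:
g(0) = mex{} = 0
g(1) = mex{} = 0
g(2) = mex{0} = 1
g(3) = mex{0} = 1
g(4) = mex{0,1} = 2
g(5) = mex{1} = 0
g(6) = mex{1,2} = 0
g(7) = mex{0,2} = 1
So g(7) = 1.
The value of a disjunctive sum is the nim-sum of the parts.
Combined value = 13 ⊕ 4 ⊕ 1 = 8.

8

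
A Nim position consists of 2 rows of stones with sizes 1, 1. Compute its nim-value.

0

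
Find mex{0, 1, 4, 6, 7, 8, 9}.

The values 0, 1 are all present; 2 is the first non-negative integer missing from the set.

2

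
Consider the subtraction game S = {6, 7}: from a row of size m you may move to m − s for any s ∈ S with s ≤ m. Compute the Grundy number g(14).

0

Grundy values for subtraction set {6, 7}:
g(0) = mex{} = 0
g(1) = mex{} = 0
g(2) = mex{} = 0
g(3) = mex{} = 0
g(4) = mex{} = 0
g(5) = mex{} = 0
g(6) = mex{0} = 1
g(7) = mex{0} = 1
g(8) = mex{0} = 1
g(9) = mex{0} = 1
g(10) = mex{0} = 1
g(11) = mex{0} = 1
g(12) = mex{0,1} = 2
g(13) = mex{1} = 0
g(14) = mex{1} = 0
So g(14) = 0.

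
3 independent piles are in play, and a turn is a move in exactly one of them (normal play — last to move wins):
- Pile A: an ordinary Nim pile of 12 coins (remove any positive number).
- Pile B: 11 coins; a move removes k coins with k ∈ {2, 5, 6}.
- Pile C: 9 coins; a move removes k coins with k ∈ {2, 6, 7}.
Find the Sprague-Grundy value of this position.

Pile A is a plain Nim pile of size 12, so its Grundy value is 12.
Grundy values for pile B (subtraction set {2, 5, 6}):
k:     0  1  2  3  4  5  6  7  8  9 10 11
g(k):  0  0  1  1  0  2  1  3  0  2  1  0
So g(11) = 0.
For pile C, compute g(0), g(1), … with moves {2, 6, 7}:
k:     0  1  2  3  4  5  6  7  8  9
g(k):  0  0  1  1  0  0  1  1  2  0
So g(9) = 0.
By the Sprague-Grundy theorem, the Grundy value of a sum of independent games is the XOR of the component values.
Combined value = 12 XOR 0 XOR 0 = 12.

12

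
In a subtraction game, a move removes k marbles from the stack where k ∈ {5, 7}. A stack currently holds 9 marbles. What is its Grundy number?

Grundy values for subtraction set {5, 7}:
g(0) = mex{} = 0
g(1) = mex{} = 0
g(2) = mex{} = 0
g(3) = mex{} = 0
g(4) = mex{} = 0
g(5) = mex{0} = 1
g(6) = mex{0} = 1
g(7) = mex{0} = 1
g(8) = mex{0} = 1
g(9) = mex{0} = 1
So g(9) = 1.

1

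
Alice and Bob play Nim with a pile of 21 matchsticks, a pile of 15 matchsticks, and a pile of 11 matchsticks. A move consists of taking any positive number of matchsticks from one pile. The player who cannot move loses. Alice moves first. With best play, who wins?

Bitwise XOR of the heap sizes:
  10101  (21)
  01111  (15)
  01011  (11)
  -----
  10001  (17)
The nim-sum is 17 ≠ 0, so this is an N-position: the player to move can win; Alice has a winning move.

Alice wins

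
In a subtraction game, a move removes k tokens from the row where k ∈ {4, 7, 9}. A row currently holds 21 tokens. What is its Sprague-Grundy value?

Compute g(0), g(1), … for moves {4, 7, 9}:
k:     0  1  2  3  4  5  6  7  8  9 10 11 12 13 14 15 16 17 18 19 20 21
g(k):  0  0  0  0  1  1  1  1  2  2  2  2  3  0  0  0  0  1  1  1  1  2
So g(21) = 2.

2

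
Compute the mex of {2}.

0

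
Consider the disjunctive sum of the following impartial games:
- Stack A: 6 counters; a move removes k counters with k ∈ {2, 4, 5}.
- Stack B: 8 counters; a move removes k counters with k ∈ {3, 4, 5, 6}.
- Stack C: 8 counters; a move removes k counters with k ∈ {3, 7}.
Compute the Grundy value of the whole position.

3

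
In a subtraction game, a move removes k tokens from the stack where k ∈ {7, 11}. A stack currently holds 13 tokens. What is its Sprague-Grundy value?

1

Compute g(0), g(1), … for moves {7, 11}:
g(0) = mex{} = 0
g(1) = mex{} = 0
g(2) = mex{} = 0
g(3) = mex{} = 0
g(4) = mex{} = 0
g(5) = mex{} = 0
g(6) = mex{} = 0
g(7) = mex{0} = 1
g(8) = mex{0} = 1
g(9) = mex{0} = 1
g(10) = mex{0} = 1
g(11) = mex{0} = 1
g(12) = mex{0} = 1
g(13) = mex{0} = 1
So g(13) = 1.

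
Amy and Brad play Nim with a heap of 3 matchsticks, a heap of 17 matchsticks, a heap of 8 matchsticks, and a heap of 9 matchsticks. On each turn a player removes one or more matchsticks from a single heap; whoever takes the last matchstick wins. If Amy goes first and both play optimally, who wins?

Amy wins

Nim-sum: 3 XOR 17 XOR 8 XOR 9 = 19.
The nim-sum is 19 ≠ 0, so this is an N-position: the player to move can win; Amy has a winning move.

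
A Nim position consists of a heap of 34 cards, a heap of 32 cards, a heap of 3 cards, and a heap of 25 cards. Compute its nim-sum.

24

Compute the nim-sum pairwise:
34 ⊕ 32 = 2
2 ⊕ 3 = 1
1 ⊕ 25 = 24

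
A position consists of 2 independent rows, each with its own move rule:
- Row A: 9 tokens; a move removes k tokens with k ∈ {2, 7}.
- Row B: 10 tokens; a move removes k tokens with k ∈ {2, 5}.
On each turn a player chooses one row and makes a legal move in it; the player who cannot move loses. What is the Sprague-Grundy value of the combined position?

1

Grundy values for row A (subtraction set {2, 7}):
g(0) = mex{} = 0
g(1) = mex{} = 0
g(2) = mex{0} = 1
g(3) = mex{0} = 1
g(4) = mex{1} = 0
g(5) = mex{1} = 0
g(6) = mex{0} = 1
g(7) = mex{0} = 1
g(8) = mex{0,1} = 2
g(9) = mex{1} = 0
So g(9) = 0.
For row B, compute g(0), g(1), … with moves {2, 5}:
k:     0  1  2  3  4  5  6  7  8  9 10
g(k):  0  0  1  1  0  2  1  0  0  1  1
So g(10) = 1.
By the Sprague-Grundy theorem, the Grundy value of a sum of independent games is the XOR of the component values.
Combined value = 0 XOR 1 = 1.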